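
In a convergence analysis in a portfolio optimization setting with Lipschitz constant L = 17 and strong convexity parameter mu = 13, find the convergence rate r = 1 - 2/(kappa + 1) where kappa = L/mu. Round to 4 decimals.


Step 1: Compute the condition number.
kappa = L/mu = 17/13 = 1.3077
Step 2: Compute the convergence rate.
r = 1 - 2/(kappa + 1) = 1 - 2*mu/(L + mu) = (L - mu)/(L + mu) = 4/30 = 0.1333


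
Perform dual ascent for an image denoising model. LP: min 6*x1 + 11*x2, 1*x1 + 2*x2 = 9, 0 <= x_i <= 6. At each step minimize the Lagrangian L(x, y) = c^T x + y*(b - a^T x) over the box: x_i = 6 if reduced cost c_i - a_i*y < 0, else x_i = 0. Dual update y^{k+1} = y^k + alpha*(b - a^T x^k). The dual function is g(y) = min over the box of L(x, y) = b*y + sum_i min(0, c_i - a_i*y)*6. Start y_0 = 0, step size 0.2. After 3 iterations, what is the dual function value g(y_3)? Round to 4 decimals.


Dual ascent for LP: min 6*x1 + 11*x2, 1*x1 + 2*x2 = 9, 0 <= x_i <= 6
Step 1: y^k = 0.0, reduced costs: (6.0, 11.0)
  x^k = (0.0, 0.0), subgradient = b - a^T x = 9.0
  y^{k+1} = 0.0 + 0.2*9.0 = 1.8
Step 2: y^k = 1.8, reduced costs: (4.2, 7.4)
  x^k = (0.0, 0.0), subgradient = b - a^T x = 9.0
  y^{k+1} = 1.8 + 0.2*9.0 = 3.6
Step 3: y^k = 3.6, reduced costs: (2.4, 3.8)
  x^k = (0.0, 0.0), subgradient = b - a^T x = 9.0
  y^{k+1} = 3.6 + 0.2*9.0 = 5.4
Dual objective at y_3 = 5.4: reduced costs (0.6, 0.2), box minimizer x = (0.0, 0.0)
g(y_3) = b*y + (c1 - a1*y)*x1 + (c2 - a2*y)*x2 = 9*5.4 + 0.6*0.0 + 0.2*0.0 = 48.6 + 0.0 + 0.0 = 48.6


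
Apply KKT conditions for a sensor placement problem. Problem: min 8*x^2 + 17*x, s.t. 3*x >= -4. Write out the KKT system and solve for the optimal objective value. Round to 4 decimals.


Step 1: Try lambda = 0 (constraint inactive).
Stationarity: 2*8*x + 17 = 0
x* = -17/(2*8) = -1.0625
Check constraint: 3*-1.0625 = -3.1875 >= -4 -- satisfied.
Step 2: Compute optimal value.
f(x*) = 8*(-1.0625)^2 + 17*(-1.0625) = -9.0313


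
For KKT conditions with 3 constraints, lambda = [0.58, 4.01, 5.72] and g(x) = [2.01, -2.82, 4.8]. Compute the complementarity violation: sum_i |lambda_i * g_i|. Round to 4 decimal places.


KKT complementary slackness check:
lambda_1 * g_1 = 0.58 * 2.01 = 1.1658
lambda_2 * g_2 = 4.01 * -2.82 = -11.3082
lambda_3 * g_3 = 5.72 * 4.8 = 27.456
Total violation = 1.1658 + 11.3082 + 27.456 = 39.93


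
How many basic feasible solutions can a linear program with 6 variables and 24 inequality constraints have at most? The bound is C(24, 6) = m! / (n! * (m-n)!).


Each vertex corresponds to some choice of n active constraints out of m, so the number of vertices is at most C(m, n) = m! / (n!(m-n)!).
m = 24, n = 6
Numerator: 24 * 23 * 22 * 21 * 20 * 19
Denominator: 6! = 720
C(24, 6) = 134596


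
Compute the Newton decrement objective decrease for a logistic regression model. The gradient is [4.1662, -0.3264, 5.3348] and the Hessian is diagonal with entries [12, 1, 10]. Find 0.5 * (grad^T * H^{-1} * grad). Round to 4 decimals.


Step 1: H is diagonal, so H^(-1) * g = [0.3472, -0.3264, 0.5335].
Step 2: g^T H^(-1) g = sum_i g_i^2 / H_ii
  = (4.1662)^2/12 + (-0.3264)^2/1 + (5.3348)^2/10
  = 1.4464 + 0.1065 + 2.846 = 4.399
Step 3: Objective decrease = 0.5 * g^T H^(-1) g = 2.1995


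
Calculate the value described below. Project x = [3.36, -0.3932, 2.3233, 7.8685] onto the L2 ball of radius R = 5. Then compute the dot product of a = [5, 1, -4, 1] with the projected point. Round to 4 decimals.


Step 1: Compute ||x|| (intermediates to 6 decimals).
||x|| = sqrt(3.36^2 + (-0.3932)^2 + 2.3233^2 + 7.8685^2) = 8.874414
Step 2: Project.
Since ||x|| > R, scale = R/||x|| = 5/8.874414 = 0.563417, proj(x) = scale * x
proj(x) = [1.893081, -0.221536, 1.308987, 4.433247]
Step 3: Dot product.
a^T * proj(x) = 5*1.893081 + 1*(-0.221536) - 4*1.308987 + 1*4.433247 = 8.4412


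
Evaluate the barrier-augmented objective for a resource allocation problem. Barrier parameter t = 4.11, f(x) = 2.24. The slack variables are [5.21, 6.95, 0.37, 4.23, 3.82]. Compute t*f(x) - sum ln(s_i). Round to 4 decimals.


Step 1: Compute log-barrier.
ln values: [1.6506, 1.9387, -0.9943, 1.4422, 1.3403]
phi = -(1.6506 + 1.9387 - 0.9943 + 1.4422 + 1.3403) = -5.3775
Step 2: Compute augmented objective.
t*f(x) = 4.11*2.24 = 9.2064
Total = 9.2064 - 5.3775 = 3.8289


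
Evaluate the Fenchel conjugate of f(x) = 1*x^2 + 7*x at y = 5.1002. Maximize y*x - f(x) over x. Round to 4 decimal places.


f*(y) = sup_x {y*x - a*x^2 - b*x} = sup_x {(y-b)*x - a*x^2}
FOC: (y - b) - 2a*x = 0 => x* = (y - b)/(2a)
x* = (5.1002 - 7)/(2*1) = -0.9499
f*(5.1002) = (y-b)^2/(4a) = (5.1002 - 7)^2/(4*1)
= 3.6092/4 = 0.9023


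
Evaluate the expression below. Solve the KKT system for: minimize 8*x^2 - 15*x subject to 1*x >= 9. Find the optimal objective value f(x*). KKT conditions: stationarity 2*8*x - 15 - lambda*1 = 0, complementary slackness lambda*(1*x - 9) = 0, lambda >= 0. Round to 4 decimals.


Step 1: Try lambda = 0 (constraint inactive).
x_unc = 15/(2*8) = 0.9375
Check: 1*0.9375 = 0.9375 < 9 -- violated!
Step 2: Constraint must be active: 1*x = 9
x* = 9/1 = 9.0
lambda = (2*8*9.0 - 15)/1 = 129.0
Step 3: Compute optimal value.
f(x*) = 8*9.0^2 - 15*9.0 = 513.0


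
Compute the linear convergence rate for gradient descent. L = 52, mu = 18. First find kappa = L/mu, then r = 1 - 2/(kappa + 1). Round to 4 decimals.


Step 1: Compute the condition number.
kappa = L/mu = 52/18 = 2.8889
Step 2: Compute the convergence rate.
r = 1 - 2/(kappa + 1) = 1 - 2*mu/(L + mu) = (L - mu)/(L + mu) = 34/70 = 0.4857


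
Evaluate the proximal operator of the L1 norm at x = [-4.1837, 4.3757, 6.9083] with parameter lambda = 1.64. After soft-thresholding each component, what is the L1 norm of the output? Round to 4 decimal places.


Soft-thresholding with lambda = 1.64:
prox(-4.1837) = sign(-4.1837)*max(|-4.1837| - 1.64, 0) = -2.5437
prox(4.3757) = sign(4.3757)*max(|4.3757| - 1.64, 0) = 2.7357
prox(6.9083) = sign(6.9083)*max(|6.9083| - 1.64, 0) = 5.2683
prox(x) = [-2.5437, 2.7357, 5.2683]
||prox(x)||_1 = 2.5437 + 2.7357 + 5.2683 = 10.5477


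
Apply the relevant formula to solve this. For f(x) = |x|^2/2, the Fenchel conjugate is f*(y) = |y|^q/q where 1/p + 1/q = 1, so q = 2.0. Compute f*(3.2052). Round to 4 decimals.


The conjugate exponent q satisfies 1/p + 1/q = 1.
p = 2, so q = 2/(2 - 1) = 2.0
|y|^q = 3.2052^2.0 = 10.2733
f*(3.2052) = 10.2733 / 2.0 = 5.1367


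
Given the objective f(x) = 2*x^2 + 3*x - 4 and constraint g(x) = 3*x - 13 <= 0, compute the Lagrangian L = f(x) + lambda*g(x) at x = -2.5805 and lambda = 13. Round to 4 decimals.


Step 1: Evaluate f(x).
f(-2.5805) = 2*(-2.5805)^2 + 3*(-2.5805) - 4 = 1.5765
Step 2: Evaluate g(x).
g(-2.5805) = 3*-2.5805 - 13 = -20.7415
Step 3: Compute Lagrangian.
L = 1.5765 + 13*-20.7415 = -268.063


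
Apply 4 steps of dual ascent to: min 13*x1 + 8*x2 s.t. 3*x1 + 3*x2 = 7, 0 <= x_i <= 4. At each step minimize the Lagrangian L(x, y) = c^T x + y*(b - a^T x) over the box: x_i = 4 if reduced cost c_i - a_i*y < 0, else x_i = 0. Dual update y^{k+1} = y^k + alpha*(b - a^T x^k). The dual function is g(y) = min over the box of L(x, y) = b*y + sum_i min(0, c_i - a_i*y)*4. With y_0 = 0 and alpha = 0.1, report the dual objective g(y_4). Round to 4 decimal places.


Dual ascent for LP: min 13*x1 + 8*x2, 3*x1 + 3*x2 = 7, 0 <= x_i <= 4
Step 1: y^k = 0.0, reduced costs: (13.0, 8.0)
  x^k = (0.0, 0.0), subgradient = b - a^T x = 7.0
  y^{k+1} = 0.0 + 0.1*7.0 = 0.7
Step 2: y^k = 0.7, reduced costs: (10.9, 5.9)
  x^k = (0.0, 0.0), subgradient = b - a^T x = 7.0
  y^{k+1} = 0.7 + 0.1*7.0 = 1.4
Step 3: y^k = 1.4, reduced costs: (8.8, 3.8)
  x^k = (0.0, 0.0), subgradient = b - a^T x = 7.0
  y^{k+1} = 1.4 + 0.1*7.0 = 2.1
Step 4: y^k = 2.1, reduced costs: (6.7, 1.7)
  x^k = (0.0, 0.0), subgradient = b - a^T x = 7.0
  y^{k+1} = 2.1 + 0.1*7.0 = 2.8
Dual objective at y_4 = 2.8: reduced costs (4.6, -0.4), box minimizer x = (0.0, 4.0)
g(y_4) = b*y + (c1 - a1*y)*x1 + (c2 - a2*y)*x2 = 7*2.8 + 4.6*0.0 + (-0.4)*4.0 = 19.6 + 0.0 - 1.6 = 18.0


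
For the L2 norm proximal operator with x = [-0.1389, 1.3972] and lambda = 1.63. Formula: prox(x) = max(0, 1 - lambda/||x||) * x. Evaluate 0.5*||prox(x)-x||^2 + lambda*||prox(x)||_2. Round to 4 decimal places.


Step 1: Compute ||x||.
||x|| = 1.4041
Step 2: Compute scaling factor.
scale = max(0, 1 - 1.63/1.4041) = 0.0
Step 3: prox(x) = [-0.0, 0.0]
||prox(x)|| = 0.0
Step 4: Proximal objective.
0.5*||prox-x||^2 = 0.9857
lambda*||prox|| = 0.0
Total = 0.9857


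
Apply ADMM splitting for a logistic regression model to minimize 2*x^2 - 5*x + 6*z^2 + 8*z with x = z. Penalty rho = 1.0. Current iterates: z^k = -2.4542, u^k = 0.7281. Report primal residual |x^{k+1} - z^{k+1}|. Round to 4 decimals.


ADMM iteration with rho = 1.0, z^k = -2.4542, u^k = 0.7281
Step 1: x-update.
Minimize 2*x^2 - 5*x + (1.0/2)*(x + 2.4542 + 0.7281)^2
FOC: (2*2 + 1.0)*x = 5 + 1.0*(-2.4542 - 0.7281)
x^{k+1} = 0.3635
Step 2: z-update.
Minimize 6*z^2 + 8*z + (1.0/2)*(0.3635 - z + 0.7281)^2
FOC: (2*6 + 1.0)*z = -8 + 1.0*(0.3635 + 0.7281)
z^{k+1} = -0.5314
Step 3: u-update.
u^{k+1} = 0.7281 + 0.3635 + 0.5314 = 1.6231
Step 4: Primal residual = |0.3635 + 0.5314| = 0.895


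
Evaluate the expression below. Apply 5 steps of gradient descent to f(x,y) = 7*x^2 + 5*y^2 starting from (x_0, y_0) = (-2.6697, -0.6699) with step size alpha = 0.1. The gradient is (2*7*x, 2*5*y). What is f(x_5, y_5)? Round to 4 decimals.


Gradient descent on f(x,y) = 7*x^2 + 5*y^2.
Starting point: (-2.6697, -0.6699), alpha = 0.1
Step 1: grad_x = 2*7*-2.6697 = -37.3758, grad_y = 2*5*-0.6699 = -6.699
  x_1 = -2.6697 - 0.1*-37.3758 = 1.0679
  y_1 = -0.6699 - 0.1*-6.699 = 0.0
Step 2: grad_x = 2*7*1.0679 = 14.9503, grad_y = 2*5*0.0 = 0.0
  x_2 = 1.0679 - 0.1*14.9503 = -0.4272
  y_2 = 0.0 - 0.1*0.0 = 0.0
Step 3: grad_x = 2*7*-0.4272 = -5.9801, grad_y = 2*5*0.0 = 0.0
  x_3 = -0.4272 - 0.1*-5.9801 = 0.1709
  y_3 = 0.0 - 0.1*0.0 = 0.0
Step 4: grad_x = 2*7*0.1709 = 2.3921, grad_y = 2*5*0.0 = 0.0
  x_4 = 0.1709 - 0.1*2.3921 = -0.0683
  y_4 = 0.0 - 0.1*0.0 = 0.0
Step 5: grad_x = 2*7*-0.0683 = -0.9568, grad_y = 2*5*0.0 = 0.0
  x_5 = -0.0683 - 0.1*-0.9568 = 0.0273
  y_5 = 0.0 - 0.1*0.0 = 0.0
f(0.0273, 0.0) = 7*0.0273^2 + 5*0.0^2 = 0.0052


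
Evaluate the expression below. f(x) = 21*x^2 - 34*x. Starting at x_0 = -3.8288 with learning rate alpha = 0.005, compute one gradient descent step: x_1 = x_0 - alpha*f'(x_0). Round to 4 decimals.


We compute the gradient at x_0 and apply the update.
f'(x) = 42*x - 34
f'(-3.8288) = 42*-3.8288 - 34 = -194.8096
x_1 = -3.8288 - 0.005*-194.8096 = -2.8548


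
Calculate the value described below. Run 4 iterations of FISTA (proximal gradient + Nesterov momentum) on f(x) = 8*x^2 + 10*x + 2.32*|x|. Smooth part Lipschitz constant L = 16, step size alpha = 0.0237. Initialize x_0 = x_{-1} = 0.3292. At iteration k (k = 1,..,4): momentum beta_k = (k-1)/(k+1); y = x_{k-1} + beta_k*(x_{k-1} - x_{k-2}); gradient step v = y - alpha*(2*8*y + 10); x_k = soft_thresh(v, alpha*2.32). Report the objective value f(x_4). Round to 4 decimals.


FISTA on f(x) = 8*x^2 + 10*x + 2.32*|x|
L = 16, alpha = 0.0237
Iteration 1: beta = 0.0, y = 0.3292 + 0.0*(0.3292 - 0.3292) = 0.3292
  grad(y) = 15.2672, v = y - alpha*grad = -0.0326
  prox(v) = soft_thresh(-0.0326, 0.055) = 0.0
Iteration 2: beta = 0.3333, y = 0.0 + 0.3333*(0.0 - 0.3292) = -0.1097
  grad(y) = 8.2443, v = y - alpha*grad = -0.3051
  prox(v) = soft_thresh(-0.3051, 0.055) = -0.2501
Iteration 3: beta = 0.5, y = -0.2501 + 0.5*(-0.2501 - 0.0) = -0.3752
  grad(y) = 3.9967, v = y - alpha*grad = -0.4699
  prox(v) = soft_thresh(-0.4699, 0.055) = -0.4149
Iteration 4: beta = 0.6, y = -0.4149 + 0.6*(-0.4149 + 0.2501) = -0.5138
  grad(y) = 1.7787, v = y - alpha*grad = -0.556
  prox(v) = soft_thresh(-0.556, 0.055) = -0.501
f(x_4) = 8*(-0.501)^2 + 10*(-0.501) + 2.32*|-0.501| = -1.8397


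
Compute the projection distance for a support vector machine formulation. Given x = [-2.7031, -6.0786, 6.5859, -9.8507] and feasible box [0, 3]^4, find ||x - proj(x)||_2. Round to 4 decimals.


Project each component onto [0, 3].
clip(-2.7031) = 0.0, clip(-6.0786) = 0.0, clip(6.5859) = 3.0, clip(-9.8507) = 0.0
Projection = [0.0, 0.0, 3.0, 0.0]
Squared diffs: [7.3067, 36.9494, 12.8587, 97.0363]
Distance = sqrt(154.1511) = 12.4158


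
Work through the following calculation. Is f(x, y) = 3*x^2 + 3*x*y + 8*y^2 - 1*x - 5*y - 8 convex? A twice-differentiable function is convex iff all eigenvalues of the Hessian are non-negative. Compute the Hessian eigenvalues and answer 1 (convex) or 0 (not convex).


The Hessian of f(x,y) = 3*x^2 + 3*x*y + 8*y^2 - 1*x - 5*y - 8 is:
H = [[6, 3], [3, 16]]
Trace = 6 + 16 = 22
Determinant = 6*16 - (3)^2 = 87
Discriminant = (22)^2 - 4*87 = 136.0
Eigenvalues: lambda_1 = 5.169, lambda_2 = 16.831
The function is convex.

1


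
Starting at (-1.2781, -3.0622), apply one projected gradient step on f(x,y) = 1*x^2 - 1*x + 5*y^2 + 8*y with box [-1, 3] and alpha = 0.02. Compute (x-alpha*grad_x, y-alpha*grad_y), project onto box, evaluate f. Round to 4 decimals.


Step 1: Compute gradient at (-1.2781, -3.0622).
grad_x = 2*1*-1.2781 - 1 = -3.5562
grad_y = 2*5*-3.0622 + 8 = -22.622
Step 2: Gradient step.
x_raw = -1.2781 - 0.02*-3.5562 = -1.207
y_raw = -3.0622 - 0.02*-22.622 = -2.6098
Step 3: Project onto [-1, 3].
x_proj = clip(-1.207) = -1.0
y_proj = clip(-2.6098) = -1.0
Step 4: Evaluate f.
f(-1.0, -1.0) = -1.0


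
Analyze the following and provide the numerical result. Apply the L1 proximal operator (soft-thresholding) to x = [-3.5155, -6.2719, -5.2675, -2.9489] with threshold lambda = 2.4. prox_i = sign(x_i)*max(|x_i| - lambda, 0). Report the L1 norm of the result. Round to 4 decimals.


Soft-thresholding with lambda = 2.4:
prox(-3.5155) = sign(-3.5155)*max(|-3.5155| - 2.4, 0) = -1.1155
prox(-6.2719) = sign(-6.2719)*max(|-6.2719| - 2.4, 0) = -3.8719
prox(-5.2675) = sign(-5.2675)*max(|-5.2675| - 2.4, 0) = -2.8675
prox(-2.9489) = sign(-2.9489)*max(|-2.9489| - 2.4, 0) = -0.5489
prox(x) = [-1.1155, -3.8719, -2.8675, -0.5489]
||prox(x)||_1 = 1.1155 + 3.8719 + 2.8675 + 0.5489 = 8.4038


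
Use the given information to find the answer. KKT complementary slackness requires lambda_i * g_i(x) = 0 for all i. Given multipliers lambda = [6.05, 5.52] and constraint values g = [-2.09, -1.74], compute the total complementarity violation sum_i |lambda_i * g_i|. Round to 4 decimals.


KKT complementary slackness check:
lambda_1 * g_1 = 6.05 * -2.09 = -12.6445
lambda_2 * g_2 = 5.52 * -1.74 = -9.6048
Total violation = 12.6445 + 9.6048 = 22.2493


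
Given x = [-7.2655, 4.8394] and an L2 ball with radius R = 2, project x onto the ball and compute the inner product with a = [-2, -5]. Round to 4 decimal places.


Step 1: Compute ||x|| (intermediates to 6 decimals).
||x|| = sqrt((-7.2655)^2 + 4.8394^2) = 8.729678
Step 2: Project.
Since ||x|| > R, scale = R/||x|| = 2/8.729678 = 0.229104, proj(x) = scale * x
proj(x) = [-1.664555, 1.108726]
Step 3: Dot product.
a^T * proj(x) = -2*(-1.664555) - 5*1.108726 = -2.2145


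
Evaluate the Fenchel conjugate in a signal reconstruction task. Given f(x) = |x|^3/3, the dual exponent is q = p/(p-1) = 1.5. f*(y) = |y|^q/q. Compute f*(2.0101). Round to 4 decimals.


The conjugate exponent q satisfies 1/p + 1/q = 1.
p = 3, so q = 3/(3 - 1) = 1.5
|y|^q = 2.0101^1.5 = 2.8499
f*(2.0101) = 2.8499 / 1.5 = 1.8999


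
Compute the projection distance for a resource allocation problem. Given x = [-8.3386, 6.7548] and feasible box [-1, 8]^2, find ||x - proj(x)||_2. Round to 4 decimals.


Project each component onto [-1, 8].
clip(-8.3386) = -1.0, clip(6.7548) = 6.7548
Projection = [-1.0, 6.7548]
Squared diffs: [53.855, 0.0]
Distance = sqrt(53.855) = 7.3386


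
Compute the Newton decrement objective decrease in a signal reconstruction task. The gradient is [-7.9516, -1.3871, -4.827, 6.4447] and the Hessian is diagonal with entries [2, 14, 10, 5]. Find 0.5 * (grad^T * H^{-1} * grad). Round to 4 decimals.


Step 1: H is diagonal, so H^(-1) * g = [-3.9758, -0.0991, -0.4827, 1.2889].
Step 2: g^T H^(-1) g = sum_i g_i^2 / H_ii
  = (-7.9516)^2/2 + (-1.3871)^2/14 + (-4.827)^2/10 + (6.4447)^2/5
  = 31.614 + 0.1374 + 2.33 + 8.3068 = 42.3882
Step 3: Objective decrease = 0.5 * g^T H^(-1) g = 21.1941


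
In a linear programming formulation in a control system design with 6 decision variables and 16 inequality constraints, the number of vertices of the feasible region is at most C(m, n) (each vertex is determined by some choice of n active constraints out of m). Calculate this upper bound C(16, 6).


Each vertex corresponds to some choice of n active constraints out of m, so the number of vertices is at most C(m, n) = m! / (n!(m-n)!).
m = 16, n = 6
Numerator: 16 * 15 * 14 * 13 * 12 * 11
Denominator: 6! = 720
C(16, 6) = 8008


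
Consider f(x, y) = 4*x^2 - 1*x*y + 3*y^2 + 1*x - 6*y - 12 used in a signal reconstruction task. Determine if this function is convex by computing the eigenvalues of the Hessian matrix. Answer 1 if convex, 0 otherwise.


The Hessian of f(x,y) = 4*x^2 - 1*x*y + 3*y^2 + 1*x - 6*y - 12 is:
H = [[8, -1], [-1, 6]]
Trace = 8 + 6 = 14
Determinant = 8*6 - (-1)^2 = 47
Discriminant = (14)^2 - 4*47 = 8.0
Eigenvalues: lambda_1 = 5.5858, lambda_2 = 8.4142
The function is convex.

1


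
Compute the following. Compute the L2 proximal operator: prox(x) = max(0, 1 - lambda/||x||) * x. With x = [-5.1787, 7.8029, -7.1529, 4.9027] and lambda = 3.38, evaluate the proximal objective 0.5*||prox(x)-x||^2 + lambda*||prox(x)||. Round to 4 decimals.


Step 1: Compute ||x||.
||x|| = 12.7634
Step 2: Compute scaling factor.
scale = max(0, 1 - 3.38/12.7634) = 0.7352
Step 3: prox(x) = [-3.8073, 5.7365, -5.2587, 3.6044]
||prox(x)|| = 9.3834
Step 4: Proximal objective.
0.5*||prox-x||^2 = 5.7122
lambda*||prox|| = 31.7159
Total = 37.4281


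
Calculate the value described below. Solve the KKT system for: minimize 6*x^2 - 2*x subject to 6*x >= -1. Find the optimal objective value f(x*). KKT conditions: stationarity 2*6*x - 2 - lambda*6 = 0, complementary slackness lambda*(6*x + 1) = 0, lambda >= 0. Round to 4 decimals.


Step 1: Try lambda = 0 (constraint inactive).
Stationarity: 2*6*x - 2 = 0
x* = 2/(2*6) = 1/6 = 0.1667 (rounded; the exact value 1/6 is used below)
Check constraint: 6*0.1667 = 1.0002 >= -1 -- satisfied.
Step 2: Compute optimal value.
f(x*) = 6*(1/6)^2 - 2*(1/6) = -0.1667


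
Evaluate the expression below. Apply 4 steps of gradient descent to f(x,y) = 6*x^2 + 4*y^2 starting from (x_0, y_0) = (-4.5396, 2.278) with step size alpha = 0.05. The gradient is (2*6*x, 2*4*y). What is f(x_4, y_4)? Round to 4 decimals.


Gradient descent on f(x,y) = 6*x^2 + 4*y^2.
Starting point: (-4.5396, 2.278), alpha = 0.05
Step 1: grad_x = 2*6*-4.5396 = -54.4752, grad_y = 2*4*2.278 = 18.224
  x_1 = -4.5396 - 0.05*-54.4752 = -1.8158
  y_1 = 2.278 - 0.05*18.224 = 1.3668
Step 2: grad_x = 2*6*-1.8158 = -21.7901, grad_y = 2*4*1.3668 = 10.9344
  x_2 = -1.8158 - 0.05*-21.7901 = -0.7263
  y_2 = 1.3668 - 0.05*10.9344 = 0.8201
Step 3: grad_x = 2*6*-0.7263 = -8.716, grad_y = 2*4*0.8201 = 6.5606
  x_3 = -0.7263 - 0.05*-8.716 = -0.2905
  y_3 = 0.8201 - 0.05*6.5606 = 0.492
Step 4: grad_x = 2*6*-0.2905 = -3.4864, grad_y = 2*4*0.492 = 3.9364
  x_4 = -0.2905 - 0.05*-3.4864 = -0.1162
  y_4 = 0.492 - 0.05*3.9364 = 0.2952
f(-0.1162, 0.2952) = 6*(-0.1162)^2 + 4*0.2952^2 = 0.4297


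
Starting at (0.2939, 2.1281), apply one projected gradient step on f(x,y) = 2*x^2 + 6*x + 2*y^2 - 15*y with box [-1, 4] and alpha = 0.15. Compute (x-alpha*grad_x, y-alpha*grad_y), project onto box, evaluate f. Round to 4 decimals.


Step 1: Compute gradient at (0.2939, 2.1281).
grad_x = 2*2*0.2939 + 6 = 7.1756
grad_y = 2*2*2.1281 - 15 = -6.4876
Step 2: Gradient step.
x_raw = 0.2939 - 0.15*7.1756 = -0.7824
y_raw = 2.1281 - 0.15*-6.4876 = 3.1012
Step 3: Project onto [-1, 4].
x_proj = clip(-0.7824) = -0.7824
y_proj = clip(3.1012) = 3.1012
Step 4: Evaluate f.
f(-0.7824, 3.1012) = -30.7534


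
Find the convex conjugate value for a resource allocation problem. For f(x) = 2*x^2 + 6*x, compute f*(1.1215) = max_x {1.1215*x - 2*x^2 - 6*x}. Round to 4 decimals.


f*(y) = sup_x {y*x - a*x^2 - b*x} = sup_x {(y-b)*x - a*x^2}
FOC: (y - b) - 2a*x = 0 => x* = (y - b)/(2a)
x* = (1.1215 - 6)/(2*2) = -1.2196
f*(1.1215) = (y-b)^2/(4a) = (1.1215 - 6)^2/(4*2)
= 23.7998/8 = 2.975


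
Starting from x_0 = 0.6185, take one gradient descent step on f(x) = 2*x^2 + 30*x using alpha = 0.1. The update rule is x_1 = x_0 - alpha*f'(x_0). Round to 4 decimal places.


We compute the gradient at x_0 and apply the update.
f'(x) = 4*x + 30
f'(0.6185) = 4*0.6185 + 30 = 32.474
x_1 = 0.6185 - 0.1*32.474 = -2.6289


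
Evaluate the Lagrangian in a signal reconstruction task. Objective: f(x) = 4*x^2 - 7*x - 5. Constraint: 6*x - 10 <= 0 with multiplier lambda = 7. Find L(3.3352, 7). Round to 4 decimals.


Step 1: Evaluate f(x).
f(3.3352) = 4*3.3352^2 - 7*3.3352 - 5 = 16.1478
Step 2: Evaluate g(x).
g(3.3352) = 6*3.3352 - 10 = 10.0112
Step 3: Compute Lagrangian.
L = 16.1478 + 7*10.0112 = 86.2262


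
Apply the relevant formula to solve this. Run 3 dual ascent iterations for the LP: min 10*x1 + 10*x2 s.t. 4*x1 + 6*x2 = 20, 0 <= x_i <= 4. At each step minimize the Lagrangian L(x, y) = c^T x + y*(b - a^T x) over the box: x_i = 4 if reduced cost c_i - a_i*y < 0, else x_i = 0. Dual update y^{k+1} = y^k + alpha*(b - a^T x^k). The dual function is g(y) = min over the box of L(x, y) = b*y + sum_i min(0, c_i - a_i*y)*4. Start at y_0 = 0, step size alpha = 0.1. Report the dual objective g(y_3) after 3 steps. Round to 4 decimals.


Dual ascent for LP: min 10*x1 + 10*x2, 4*x1 + 6*x2 = 20, 0 <= x_i <= 4
Step 1: y^k = 0.0, reduced costs: (10.0, 10.0)
  x^k = (0.0, 0.0), subgradient = b - a^T x = 20.0
  y^{k+1} = 0.0 + 0.1*20.0 = 2.0
Step 2: y^k = 2.0, reduced costs: (2.0, -2.0)
  x^k = (0.0, 4.0), subgradient = b - a^T x = -4.0
  y^{k+1} = 2.0 + 0.1*-4.0 = 1.6
Step 3: y^k = 1.6, reduced costs: (3.6, 0.4)
  x^k = (0.0, 0.0), subgradient = b - a^T x = 20.0
  y^{k+1} = 1.6 + 0.1*20.0 = 3.6
Dual objective at y_3 = 3.6: reduced costs (-4.4, -11.6), box minimizer x = (4.0, 4.0)
g(y_3) = b*y + (c1 - a1*y)*x1 + (c2 - a2*y)*x2 = 20*3.6 + (-4.4)*4.0 + (-11.6)*4.0 = 72.0 - 17.6 - 46.4 = 8.0


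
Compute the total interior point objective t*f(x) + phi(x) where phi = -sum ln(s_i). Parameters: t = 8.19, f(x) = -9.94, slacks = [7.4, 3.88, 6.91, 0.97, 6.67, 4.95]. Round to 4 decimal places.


Step 1: Compute log-barrier.
ln values: [2.0015, 1.3558, 1.933, -0.0305, 1.8976, 1.5994]
phi = -(2.0015 + 1.3558 + 1.933 - 0.0305 + 1.8976 + 1.5994) = -8.7568
Step 2: Compute augmented objective.
t*f(x) = 8.19*-9.94 = -81.4086
Total = -81.4086 - 8.7568 = -90.1654


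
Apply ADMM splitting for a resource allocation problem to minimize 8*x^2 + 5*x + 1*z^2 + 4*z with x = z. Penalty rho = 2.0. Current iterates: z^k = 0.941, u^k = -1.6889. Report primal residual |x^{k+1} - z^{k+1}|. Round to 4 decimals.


ADMM iteration with rho = 2.0, z^k = 0.941, u^k = -1.6889
Step 1: x-update.
Minimize 8*x^2 + 5*x + (2.0/2)*(x - 0.941 - 1.6889)^2
FOC: (2*8 + 2.0)*x = -5 + 2.0*(0.941 + 1.6889)
x^{k+1} = 0.0144
Step 2: z-update.
Minimize 1*z^2 + 4*z + (2.0/2)*(0.0144 - z - 1.6889)^2
FOC: (2*1 + 2.0)*z = -4 + 2.0*(0.0144 - 1.6889)
z^{k+1} = -1.8372
Step 3: u-update.
u^{k+1} = -1.6889 + 0.0144 + 1.8372 = 0.1628
Step 4: Primal residual = |0.0144 + 1.8372| = 1.8517


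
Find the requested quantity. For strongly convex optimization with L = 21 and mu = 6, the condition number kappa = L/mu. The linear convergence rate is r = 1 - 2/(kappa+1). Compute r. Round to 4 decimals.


Step 1: Compute the condition number.
kappa = L/mu = 21/6 = 3.5
Step 2: Compute the convergence rate.
r = 1 - 2/(kappa + 1) = 1 - 2*mu/(L + mu) = (L - mu)/(L + mu) = 15/27 = 0.5556


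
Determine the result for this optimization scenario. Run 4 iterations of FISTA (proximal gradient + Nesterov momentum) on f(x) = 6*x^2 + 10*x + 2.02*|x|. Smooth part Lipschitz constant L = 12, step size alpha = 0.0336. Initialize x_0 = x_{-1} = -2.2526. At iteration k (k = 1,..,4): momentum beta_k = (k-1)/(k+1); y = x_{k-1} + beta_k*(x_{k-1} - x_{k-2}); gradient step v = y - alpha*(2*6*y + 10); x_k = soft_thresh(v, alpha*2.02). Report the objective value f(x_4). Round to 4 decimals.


FISTA on f(x) = 6*x^2 + 10*x + 2.02*|x|
L = 12, alpha = 0.0336
Iteration 1: beta = 0.0, y = -2.2526 + 0.0*(-2.2526 + 2.2526) = -2.2526
  grad(y) = -17.0312, v = y - alpha*grad = -1.6804
  prox(v) = soft_thresh(-1.6804, 0.0679) = -1.6125
Iteration 2: beta = 0.3333, y = -1.6125 + 0.3333*(-1.6125 + 2.2526) = -1.3991
  grad(y) = -6.7893, v = y - alpha*grad = -1.171
  prox(v) = soft_thresh(-1.171, 0.0679) = -1.1031
Iteration 3: beta = 0.5, y = -1.1031 + 0.5*(-1.1031 + 1.6125) = -0.8484
  grad(y) = -0.1812, v = y - alpha*grad = -0.8423
  prox(v) = soft_thresh(-0.8423, 0.0679) = -0.7745
Iteration 4: beta = 0.6, y = -0.7745 + 0.6*(-0.7745 + 1.1031) = -0.5773
  grad(y) = 3.0726, v = y - alpha*grad = -0.6805
  prox(v) = soft_thresh(-0.6805, 0.0679) = -0.6127
f(x_4) = 6*(-0.6127)^2 + 10*(-0.6127) + 2.02*|-0.6127| = -2.6369


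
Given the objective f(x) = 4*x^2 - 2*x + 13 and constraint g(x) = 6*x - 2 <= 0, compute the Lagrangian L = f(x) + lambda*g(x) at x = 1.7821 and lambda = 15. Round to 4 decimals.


Step 1: Evaluate f(x).
f(1.7821) = 4*1.7821^2 - 2*1.7821 + 13 = 22.1393
Step 2: Evaluate g(x).
g(1.7821) = 6*1.7821 - 2 = 8.6926
Step 3: Compute Lagrangian.
L = 22.1393 + 15*8.6926 = 152.5283


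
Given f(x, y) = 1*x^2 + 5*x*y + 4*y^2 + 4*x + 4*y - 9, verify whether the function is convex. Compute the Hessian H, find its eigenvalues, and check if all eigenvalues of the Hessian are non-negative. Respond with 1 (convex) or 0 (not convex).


The Hessian of f(x,y) = 1*x^2 + 5*x*y + 4*y^2 + 4*x + 4*y - 9 is:
H = [[2, 5], [5, 8]]
Trace = 2 + 8 = 10
Determinant = 2*8 - (5)^2 = -9
Discriminant = (10)^2 - 4*-9 = 136.0
Eigenvalues: lambda_1 = -0.831, lambda_2 = 10.831
The function is not convex.

0


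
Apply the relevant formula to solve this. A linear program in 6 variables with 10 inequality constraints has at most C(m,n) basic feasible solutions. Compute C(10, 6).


Each vertex corresponds to some choice of n active constraints out of m, so the number of vertices is at most C(m, n) = m! / (n!(m-n)!).
m = 10, n = 6
Numerator: 10 * 9 * 8 * 7 * 6 * 5
Denominator: 6! = 720
C(10, 6) = 210


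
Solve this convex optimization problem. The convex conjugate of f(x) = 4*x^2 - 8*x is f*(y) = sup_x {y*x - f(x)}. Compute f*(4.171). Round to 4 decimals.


f*(y) = sup_x {y*x - a*x^2 - b*x} = sup_x {(y-b)*x - a*x^2}
FOC: (y - b) - 2a*x = 0 => x* = (y - b)/(2a)
x* = (4.171 + 8)/(2*4) = 1.5214
f*(4.171) = (y-b)^2/(4a) = (4.171 + 8)^2/(4*4)
= 148.1332/16 = 9.2583


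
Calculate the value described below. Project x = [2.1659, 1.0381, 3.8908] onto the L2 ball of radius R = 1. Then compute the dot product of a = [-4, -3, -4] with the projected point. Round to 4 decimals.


Step 1: Compute ||x|| (intermediates to 6 decimals).
||x|| = sqrt(2.1659^2 + 1.0381^2 + 3.8908^2) = 4.572428
Step 2: Project.
Since ||x|| > R, scale = R/||x|| = 1/4.572428 = 0.218702, proj(x) = scale * x
proj(x) = [0.473687, 0.227035, 0.850926]
Step 3: Dot product.
a^T * proj(x) = -4*0.473687 - 3*0.227035 - 4*0.850926 = -5.9796


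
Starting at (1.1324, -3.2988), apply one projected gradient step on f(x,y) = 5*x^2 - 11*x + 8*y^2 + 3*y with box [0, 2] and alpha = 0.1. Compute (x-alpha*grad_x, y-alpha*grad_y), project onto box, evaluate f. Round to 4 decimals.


Step 1: Compute gradient at (1.1324, -3.2988).
grad_x = 2*5*1.1324 - 11 = 0.324
grad_y = 2*8*-3.2988 + 3 = -49.7808
Step 2: Gradient step.
x_raw = 1.1324 - 0.1*0.324 = 1.1
y_raw = -3.2988 - 0.1*-49.7808 = 1.6793
Step 3: Project onto [0, 2].
x_proj = clip(1.1) = 1.1
y_proj = clip(1.6793) = 1.6793
Step 4: Evaluate f.
f(1.1, 1.6793) = 21.5477


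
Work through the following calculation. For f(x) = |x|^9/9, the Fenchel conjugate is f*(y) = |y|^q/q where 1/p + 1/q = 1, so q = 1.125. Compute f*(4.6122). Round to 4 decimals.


The conjugate exponent q satisfies 1/p + 1/q = 1.
p = 9, so q = 9/(9 - 1) = 1.125
|y|^q = 4.6122^1.125 = 5.5834
f*(4.6122) = 5.5834 / 1.125 = 4.963


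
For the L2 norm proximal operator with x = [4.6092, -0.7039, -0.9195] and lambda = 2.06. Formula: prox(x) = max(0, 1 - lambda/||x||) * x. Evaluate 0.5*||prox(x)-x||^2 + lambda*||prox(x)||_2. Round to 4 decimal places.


Step 1: Compute ||x||.
||x|| = 4.7524
Step 2: Compute scaling factor.
scale = max(0, 1 - 2.06/4.7524) = 0.5665
Step 3: prox(x) = [2.6113, -0.3988, -0.5209]
||prox(x)|| = 2.6924
Step 4: Proximal objective.
0.5*||prox-x||^2 = 2.1218
lambda*||prox|| = 5.5463
Total = 7.6682


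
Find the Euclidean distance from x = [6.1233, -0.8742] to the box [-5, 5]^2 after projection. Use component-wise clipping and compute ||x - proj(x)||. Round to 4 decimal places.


Project each component onto [-5, 5].
clip(6.1233) = 5.0, clip(-0.8742) = -0.8742
Projection = [5.0, -0.8742]
Squared diffs: [1.2618, 0.0]
Distance = sqrt(1.2618) = 1.1233


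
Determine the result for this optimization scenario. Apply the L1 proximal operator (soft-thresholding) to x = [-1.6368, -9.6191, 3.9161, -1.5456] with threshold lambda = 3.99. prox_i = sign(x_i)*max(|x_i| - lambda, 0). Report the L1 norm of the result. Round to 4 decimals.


Soft-thresholding with lambda = 3.99:
prox(-1.6368) = sign(-1.6368)*max(|-1.6368| - 3.99, 0) = 0.0
prox(-9.6191) = sign(-9.6191)*max(|-9.6191| - 3.99, 0) = -5.6291
prox(3.9161) = sign(3.9161)*max(|3.9161| - 3.99, 0) = 0.0
prox(-1.5456) = sign(-1.5456)*max(|-1.5456| - 3.99, 0) = 0.0
prox(x) = [0.0, -5.6291, 0.0, 0.0]
||prox(x)||_1 = 0.0 + 5.6291 + 0.0 + 0.0 = 5.6291


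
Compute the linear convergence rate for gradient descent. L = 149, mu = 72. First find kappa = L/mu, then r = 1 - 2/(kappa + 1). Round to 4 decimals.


Step 1: Compute the condition number.
kappa = L/mu = 149/72 = 2.0694
Step 2: Compute the convergence rate.
r = 1 - 2/(kappa + 1) = 1 - 2*mu/(L + mu) = (L - mu)/(L + mu) = 77/221 = 0.3484


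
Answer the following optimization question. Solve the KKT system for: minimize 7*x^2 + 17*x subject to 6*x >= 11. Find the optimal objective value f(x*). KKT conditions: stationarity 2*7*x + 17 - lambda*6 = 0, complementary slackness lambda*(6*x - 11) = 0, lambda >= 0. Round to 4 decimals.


Step 1: Try lambda = 0 (constraint inactive).
x_unc = -17/(2*7) = -1.2143
Check: 6*-1.2143 = -7.2858 < 11 -- violated!
Step 2: Constraint must be active: 6*x = 11
x* = 11/6 = 1.8333 (rounded; the exact value 11/6 is used below)
lambda = (2*7*(11/6) + 17)/6 = 7.1111
Step 3: Compute optimal value.
f(x*) = 7*(11/6)^2 + 17*(11/6) = 54.6944


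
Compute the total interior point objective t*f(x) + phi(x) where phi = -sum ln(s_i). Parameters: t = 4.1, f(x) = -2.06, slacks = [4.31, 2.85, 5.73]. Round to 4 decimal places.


Step 1: Compute log-barrier.
ln values: [1.4609, 1.0473, 1.7457]
phi = -(1.4609 + 1.0473 + 1.7457) = -4.254
Step 2: Compute augmented objective.
t*f(x) = 4.1*-2.06 = -8.446
Total = -8.446 - 4.254 = -12.7


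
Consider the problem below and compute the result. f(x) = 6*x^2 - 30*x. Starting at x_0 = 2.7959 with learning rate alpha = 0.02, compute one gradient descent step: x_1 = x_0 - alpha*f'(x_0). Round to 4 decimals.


We compute the gradient at x_0 and apply the update.
f'(x) = 12*x - 30
f'(2.7959) = 12*2.7959 - 30 = 3.5508
x_1 = 2.7959 - 0.02*3.5508 = 2.7249


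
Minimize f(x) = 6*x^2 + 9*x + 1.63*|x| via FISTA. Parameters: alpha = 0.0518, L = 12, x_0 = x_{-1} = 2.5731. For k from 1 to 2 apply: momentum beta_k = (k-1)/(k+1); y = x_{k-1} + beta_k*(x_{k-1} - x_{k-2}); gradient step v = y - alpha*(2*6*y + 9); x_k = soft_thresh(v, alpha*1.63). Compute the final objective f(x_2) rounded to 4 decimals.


FISTA on f(x) = 6*x^2 + 9*x + 1.63*|x|
L = 12, alpha = 0.0518
Iteration 1: beta = 0.0, y = 2.5731 + 0.0*(2.5731 - 2.5731) = 2.5731
  grad(y) = 39.8772, v = y - alpha*grad = 0.5075
  prox(v) = soft_thresh(0.5075, 0.0844) = 0.423
Iteration 2: beta = 0.3333, y = 0.423 + 0.3333*(0.423 - 2.5731) = -0.2937
  grad(y) = 5.476, v = y - alpha*grad = -0.5773
  prox(v) = soft_thresh(-0.5773, 0.0844) = -0.4929
f(x_2) = 6*(-0.4929)^2 + 9*(-0.4929) + 1.63*|-0.4929| = -2.175


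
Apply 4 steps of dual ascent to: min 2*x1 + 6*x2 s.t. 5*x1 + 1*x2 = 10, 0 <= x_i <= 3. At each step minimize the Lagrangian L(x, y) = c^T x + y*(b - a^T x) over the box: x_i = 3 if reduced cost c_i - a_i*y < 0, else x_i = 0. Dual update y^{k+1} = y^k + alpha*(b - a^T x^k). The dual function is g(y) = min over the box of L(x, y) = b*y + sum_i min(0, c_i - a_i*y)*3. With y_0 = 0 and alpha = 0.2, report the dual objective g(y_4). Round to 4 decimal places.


Dual ascent for LP: min 2*x1 + 6*x2, 5*x1 + 1*x2 = 10, 0 <= x_i <= 3
Step 1: y^k = 0.0, reduced costs: (2.0, 6.0)
  x^k = (0.0, 0.0), subgradient = b - a^T x = 10.0
  y^{k+1} = 0.0 + 0.2*10.0 = 2.0
Step 2: y^k = 2.0, reduced costs: (-8.0, 4.0)
  x^k = (3.0, 0.0), subgradient = b - a^T x = -5.0
  y^{k+1} = 2.0 + 0.2*-5.0 = 1.0
Step 3: y^k = 1.0, reduced costs: (-3.0, 5.0)
  x^k = (3.0, 0.0), subgradient = b - a^T x = -5.0
  y^{k+1} = 1.0 + 0.2*-5.0 = 0.0
Step 4: y^k = 0.0, reduced costs: (2.0, 6.0)
  x^k = (0.0, 0.0), subgradient = b - a^T x = 10.0
  y^{k+1} = 0.0 + 0.2*10.0 = 2.0
Dual objective at y_4 = 2.0: reduced costs (-8.0, 4.0), box minimizer x = (3.0, 0.0)
g(y_4) = b*y + (c1 - a1*y)*x1 + (c2 - a2*y)*x2 = 10*2.0 + (-8.0)*3.0 + 4.0*0.0 = 20.0 - 24.0 + 0.0 = -4.0


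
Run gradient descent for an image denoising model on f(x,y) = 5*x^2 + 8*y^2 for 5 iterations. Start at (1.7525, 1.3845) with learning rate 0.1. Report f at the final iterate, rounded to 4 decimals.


Gradient descent on f(x,y) = 5*x^2 + 8*y^2.
Starting point: (1.7525, 1.3845), alpha = 0.1
Step 1: grad_x = 2*5*1.7525 = 17.525, grad_y = 2*8*1.3845 = 22.152
  x_1 = 1.7525 - 0.1*17.525 = 0.0
  y_1 = 1.3845 - 0.1*22.152 = -0.8307
Step 2: grad_x = 2*5*0.0 = 0.0, grad_y = 2*8*-0.8307 = -13.2912
  x_2 = 0.0 - 0.1*0.0 = 0.0
  y_2 = -0.8307 - 0.1*-13.2912 = 0.4984
Step 3: grad_x = 2*5*0.0 = 0.0, grad_y = 2*8*0.4984 = 7.9747
  x_3 = 0.0 - 0.1*0.0 = 0.0
  y_3 = 0.4984 - 0.1*7.9747 = -0.2991
Step 4: grad_x = 2*5*0.0 = 0.0, grad_y = 2*8*-0.2991 = -4.7848
  x_4 = 0.0 - 0.1*0.0 = 0.0
  y_4 = -0.2991 - 0.1*-4.7848 = 0.1794
Step 5: grad_x = 2*5*0.0 = 0.0, grad_y = 2*8*0.1794 = 2.8709
  x_5 = 0.0 - 0.1*0.0 = 0.0
  y_5 = 0.1794 - 0.1*2.8709 = -0.1077
f(0.0, -0.1077) = 5*0.0^2 + 8*(-0.1077)^2 = 0.0927


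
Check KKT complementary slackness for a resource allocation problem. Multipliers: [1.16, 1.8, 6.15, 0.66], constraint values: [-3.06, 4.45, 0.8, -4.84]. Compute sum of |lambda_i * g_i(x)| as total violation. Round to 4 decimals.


KKT complementary slackness check:
lambda_1 * g_1 = 1.16 * -3.06 = -3.5496
lambda_2 * g_2 = 1.8 * 4.45 = 8.01
lambda_3 * g_3 = 6.15 * 0.8 = 4.92
lambda_4 * g_4 = 0.66 * -4.84 = -3.1944
Total violation = 3.5496 + 8.01 + 4.92 + 3.1944 = 19.674


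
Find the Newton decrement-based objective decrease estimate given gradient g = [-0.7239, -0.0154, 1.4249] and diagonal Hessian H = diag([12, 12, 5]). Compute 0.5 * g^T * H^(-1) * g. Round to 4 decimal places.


Step 1: H is diagonal, so H^(-1) * g = [-0.0603, -0.0013, 0.285].
Step 2: g^T H^(-1) g = sum_i g_i^2 / H_ii
  = (-0.7239)^2/12 + (-0.0154)^2/12 + (1.4249)^2/5
  = 0.0437 + 0.0 + 0.4061 = 0.4498
Step 3: Objective decrease = 0.5 * g^T H^(-1) g = 0.2249


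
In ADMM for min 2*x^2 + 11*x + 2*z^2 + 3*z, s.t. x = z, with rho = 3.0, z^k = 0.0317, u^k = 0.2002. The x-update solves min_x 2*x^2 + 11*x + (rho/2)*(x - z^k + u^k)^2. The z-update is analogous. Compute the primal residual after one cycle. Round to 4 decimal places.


ADMM iteration with rho = 3.0, z^k = 0.0317, u^k = 0.2002
Step 1: x-update.
Minimize 2*x^2 + 11*x + (3.0/2)*(x - 0.0317 + 0.2002)^2
FOC: (2*2 + 3.0)*x = -11 + 3.0*(0.0317 - 0.2002)
x^{k+1} = -1.6436
Step 2: z-update.
Minimize 2*z^2 + 3*z + (3.0/2)*(-1.6436 - z + 0.2002)^2
FOC: (2*2 + 3.0)*z = -3 + 3.0*(-1.6436 + 0.2002)
z^{k+1} = -1.0472
Step 3: u-update.
u^{k+1} = 0.2002 - 1.6436 + 1.0472 = -0.3963
Step 4: Primal residual = |-1.6436 + 1.0472| = 0.5965


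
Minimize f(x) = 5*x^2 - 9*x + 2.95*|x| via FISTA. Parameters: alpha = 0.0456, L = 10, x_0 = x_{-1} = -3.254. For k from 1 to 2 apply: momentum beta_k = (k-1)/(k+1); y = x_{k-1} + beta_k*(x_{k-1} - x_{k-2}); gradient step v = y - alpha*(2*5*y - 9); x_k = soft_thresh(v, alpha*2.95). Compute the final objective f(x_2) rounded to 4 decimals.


FISTA on f(x) = 5*x^2 - 9*x + 2.95*|x|
L = 10, alpha = 0.0456
Iteration 1: beta = 0.0, y = -3.254 + 0.0*(-3.254 + 3.254) = -3.254
  grad(y) = -41.54, v = y - alpha*grad = -1.3598
  prox(v) = soft_thresh(-1.3598, 0.1345) = -1.2253
Iteration 2: beta = 0.3333, y = -1.2253 + 0.3333*(-1.2253 + 3.254) = -0.549
  grad(y) = -14.4901, v = y - alpha*grad = 0.1117
  prox(v) = soft_thresh(0.1117, 0.1345) = 0.0
f(x_2) = 5*0.0^2 - 9*0.0 + 2.95*|0.0| = 0.0


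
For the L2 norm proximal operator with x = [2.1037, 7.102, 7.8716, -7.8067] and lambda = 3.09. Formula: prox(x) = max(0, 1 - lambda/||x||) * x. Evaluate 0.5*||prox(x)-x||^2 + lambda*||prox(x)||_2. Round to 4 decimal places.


Step 1: Compute ||x||.
||x|| = 13.3331
Step 2: Compute scaling factor.
scale = max(0, 1 - 3.09/13.3331) = 0.7682
Step 3: prox(x) = [1.6162, 5.4561, 6.0473, -5.9975]
||prox(x)|| = 10.2431
Step 4: Proximal objective.
0.5*||prox-x||^2 = 4.7741
lambda*||prox|| = 31.6512
Total = 36.4251


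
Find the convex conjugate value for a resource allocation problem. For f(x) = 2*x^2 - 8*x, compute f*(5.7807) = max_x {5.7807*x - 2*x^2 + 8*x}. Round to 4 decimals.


f*(y) = sup_x {y*x - a*x^2 - b*x} = sup_x {(y-b)*x - a*x^2}
FOC: (y - b) - 2a*x = 0 => x* = (y - b)/(2a)
x* = (5.7807 + 8)/(2*2) = 3.4452
f*(5.7807) = (y-b)^2/(4a) = (5.7807 + 8)^2/(4*2)
= 189.9077/8 = 23.7385


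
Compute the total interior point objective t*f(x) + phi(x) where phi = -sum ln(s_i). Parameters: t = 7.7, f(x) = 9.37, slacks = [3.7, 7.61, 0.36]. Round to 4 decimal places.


Step 1: Compute log-barrier.
ln values: [1.3083, 2.0295, -1.0217]
phi = -(1.3083 + 2.0295 - 1.0217) = -2.3161
Step 2: Compute augmented objective.
t*f(x) = 7.7*9.37 = 72.149
Total = 72.149 - 2.3161 = 69.8329


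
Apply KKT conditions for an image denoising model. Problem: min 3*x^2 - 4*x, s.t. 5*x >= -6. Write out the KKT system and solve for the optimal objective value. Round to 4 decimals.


Step 1: Try lambda = 0 (constraint inactive).
Stationarity: 2*3*x - 4 = 0
x* = 4/(2*3) = 2/3 = 0.6667 (rounded; the exact value 2/3 is used below)
Check constraint: 5*0.6667 = 3.3335 >= -6 -- satisfied.
Step 2: Compute optimal value.
f(x*) = 3*(2/3)^2 - 4*(2/3) = -1.3333


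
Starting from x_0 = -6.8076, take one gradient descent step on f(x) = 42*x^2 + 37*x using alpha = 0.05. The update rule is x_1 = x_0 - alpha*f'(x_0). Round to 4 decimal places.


We compute the gradient at x_0 and apply the update.
f'(x) = 84*x + 37
f'(-6.8076) = 84*-6.8076 + 37 = -534.8384
x_1 = -6.8076 - 0.05*-534.8384 = 19.9343


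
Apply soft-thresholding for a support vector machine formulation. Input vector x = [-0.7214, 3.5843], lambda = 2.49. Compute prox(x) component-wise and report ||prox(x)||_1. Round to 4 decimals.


Soft-thresholding with lambda = 2.49:
prox(-0.7214) = sign(-0.7214)*max(|-0.7214| - 2.49, 0) = 0.0
prox(3.5843) = sign(3.5843)*max(|3.5843| - 2.49, 0) = 1.0943
prox(x) = [0.0, 1.0943]
||prox(x)||_1 = 0.0 + 1.0943 = 1.0943


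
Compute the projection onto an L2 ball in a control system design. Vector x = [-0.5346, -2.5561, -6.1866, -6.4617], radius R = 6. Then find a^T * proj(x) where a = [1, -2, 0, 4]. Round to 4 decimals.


Step 1: Compute ||x|| (intermediates to 6 decimals).
||x|| = sqrt((-0.5346)^2 + (-2.5561)^2 + (-6.1866)^2 + (-6.4617)^2) = 9.319175
Step 2: Project.
Since ||x|| > R, scale = R/||x|| = 6/9.319175 = 0.643834, proj(x) = scale * x
proj(x) = [-0.344194, -1.645704, -3.983143, -4.160262]
Step 3: Dot product.
a^T * proj(x) = 1*(-0.344194) - 2*(-1.645704) + 0*(-3.983143) + 4*(-4.160262) = -13.6938
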